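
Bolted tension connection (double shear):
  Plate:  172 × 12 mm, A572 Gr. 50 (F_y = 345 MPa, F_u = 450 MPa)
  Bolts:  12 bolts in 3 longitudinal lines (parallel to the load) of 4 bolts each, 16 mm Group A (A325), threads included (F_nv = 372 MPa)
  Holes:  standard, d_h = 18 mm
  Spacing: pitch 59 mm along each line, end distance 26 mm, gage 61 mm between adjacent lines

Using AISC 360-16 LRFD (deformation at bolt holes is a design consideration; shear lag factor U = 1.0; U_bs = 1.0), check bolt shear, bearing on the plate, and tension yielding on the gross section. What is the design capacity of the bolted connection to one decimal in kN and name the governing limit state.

Bolt shear: A_b = π(16)²/4 = 201.06 mm². φR_n = 0.75 × 372 × 201.06 × 12 × 2 = 1346.3 kN.
Bearing (12 mm plate, F_u = 450 MPa): end bolts L_c = 26 − 18/2 = 17, R_n = min(1.2×17×12×450, 2.4×16×12×450) = 110.16 kN/bolt; interior L_c = 59 − 18 = 41, R_n = 207.36 kN/bolt. φR_n = 0.75 × (3×110.16 + 9×207.36) = 1647.5 kN.
Tension yield (gross): A_g = 172×12 = 2064 mm². φR_n = 0.90 × 345 × 2064 = 640.9 kN.
Governing: min(1346.3, 1647.5, 640.9) = 640.9 kN → gross-section yield.

640.9 kN (gross-section yield governs)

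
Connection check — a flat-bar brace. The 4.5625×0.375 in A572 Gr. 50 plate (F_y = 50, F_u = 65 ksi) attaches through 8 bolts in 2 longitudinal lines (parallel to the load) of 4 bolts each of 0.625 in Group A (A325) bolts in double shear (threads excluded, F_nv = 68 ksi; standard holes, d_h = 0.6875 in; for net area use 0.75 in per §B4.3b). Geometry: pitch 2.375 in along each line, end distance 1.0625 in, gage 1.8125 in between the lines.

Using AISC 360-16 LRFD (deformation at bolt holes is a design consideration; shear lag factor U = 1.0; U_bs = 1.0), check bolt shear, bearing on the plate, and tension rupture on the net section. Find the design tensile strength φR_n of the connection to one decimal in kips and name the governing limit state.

56.0 kips (net-section rupture governs)

Bolt shear: A_b = π(0.625)²/4 = 0.3068 in². φR_n = 0.75 × 68 × 0.3068 × 8 × 2 = 250.3 kips.
Bearing (0.375 in plate, F_u = 65 ksi): end bolts L_c = 1.0625 − 0.6875/2 = 0.71875, R_n = min(1.2×0.71875×0.375×65, 2.4×0.625×0.375×65) = 21.023 kips/bolt; interior L_c = 2.375 − 0.6875 = 1.6875, R_n = 36.563 kips/bolt. φR_n = 0.75 × (2×21.023 + 6×36.563) = 196.1 kips.
Tension rupture (net): A_n = (4.5625 − 2×0.75)×0.375 = 1.1484 in² (U = 1.0, A_e = A_n). φR_n = 0.75 × 65 × 1.1484 = 56.0 kips.
Governing: min(250.3, 196.1, 56.0) = 56.0 kips → net-section rupture.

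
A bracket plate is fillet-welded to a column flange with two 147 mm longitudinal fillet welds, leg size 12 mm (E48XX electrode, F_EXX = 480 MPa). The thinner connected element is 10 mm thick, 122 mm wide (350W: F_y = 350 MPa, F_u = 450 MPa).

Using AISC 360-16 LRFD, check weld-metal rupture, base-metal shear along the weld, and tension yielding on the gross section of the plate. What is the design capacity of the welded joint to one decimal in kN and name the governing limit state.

384.3 kN (gross-section yield governs)

Weld metal: throat = 0.707×12 = 8.484 mm, L = 2×147 = 294 mm. φR_n = 0.75 × 0.6 × 480 × 8.484 × 294 = 538.8 kN.
Base metal shear (10 mm plate): yield φR_n = 1.0×0.6×350×10×294 = 617.4 kN; rupture φR_n = 0.75×0.6×450×10×294 = 595.4 kN; take 595.4 kN (rupture).
Tension yield (gross): A_g = 122×10 = 1220 mm². φR_n = 0.90 × 350 × 1220 = 384.3 kN.
Governing: min(538.8, 595.4, 384.3) = 384.3 kN → gross-section yield.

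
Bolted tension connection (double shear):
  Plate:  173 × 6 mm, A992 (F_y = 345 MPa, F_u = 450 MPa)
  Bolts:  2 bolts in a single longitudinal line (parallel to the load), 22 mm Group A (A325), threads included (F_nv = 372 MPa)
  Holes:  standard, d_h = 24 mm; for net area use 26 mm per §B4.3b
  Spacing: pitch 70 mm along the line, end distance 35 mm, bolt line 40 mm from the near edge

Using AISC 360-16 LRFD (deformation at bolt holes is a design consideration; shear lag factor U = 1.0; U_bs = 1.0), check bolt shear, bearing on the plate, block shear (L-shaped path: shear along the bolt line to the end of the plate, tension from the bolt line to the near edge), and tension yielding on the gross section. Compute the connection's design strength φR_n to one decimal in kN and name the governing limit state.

134.9 kN (block shear governs)

Bolt shear: A_b = π(22)²/4 = 380.13 mm². φR_n = 0.75 × 372 × 380.13 × 2 × 2 = 424.2 kN.
Bearing (6 mm plate, F_u = 450 MPa): end bolts L_c = 35 − 24/2 = 23, R_n = min(1.2×23×6×450, 2.4×22×6×450) = 74.52 kN/bolt; interior L_c = 70 − 24 = 46, R_n = 142.56 kN/bolt. φR_n = 0.75 × (1×74.52 + 1×142.56) = 162.8 kN.
Block shear: shear path 1×[35+1×70] = 1×105 mm, A_gv = 630, A_nv = 1×(105 − 1.5×26)×6 = 396 mm²; tension to near edge: (40 − 0.5×26)×6 = 162 mm². R_n = min(0.6×450×396, 0.6×345×630) + 1.0×450×162 = min(106.92, 130.41) + 72.9 = 179.82 kN. φR_n = 0.75 × 179.82 = 134.9 kN.
Tension yield (gross): A_g = 173×6 = 1038 mm². φR_n = 0.90 × 345 × 1038 = 322.3 kN.
Governing: min(424.2, 162.8, 134.9, 322.3) = 134.9 kN → block shear.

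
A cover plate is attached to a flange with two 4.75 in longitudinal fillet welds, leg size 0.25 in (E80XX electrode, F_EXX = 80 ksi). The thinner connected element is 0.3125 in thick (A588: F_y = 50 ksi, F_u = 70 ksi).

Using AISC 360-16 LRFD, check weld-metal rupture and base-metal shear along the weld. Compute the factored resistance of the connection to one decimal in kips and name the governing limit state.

Weld metal: throat = 0.707×0.25 = 0.17675 in, L = 2×4.75 = 9.5 in. φR_n = 0.75 × 0.6 × 80 × 0.17675 × 9.5 = 60.4 kips.
Base metal shear (0.3125 in plate): yield φR_n = 1.0×0.6×50×0.3125×9.5 = 89.1 kips; rupture φR_n = 0.75×0.6×70×0.3125×9.5 = 93.5 kips; take 89.1 kips (yield).
Governing: min(60.4, 89.1) = 60.4 kips → weld metal.

60.4 kips (weld metal governs)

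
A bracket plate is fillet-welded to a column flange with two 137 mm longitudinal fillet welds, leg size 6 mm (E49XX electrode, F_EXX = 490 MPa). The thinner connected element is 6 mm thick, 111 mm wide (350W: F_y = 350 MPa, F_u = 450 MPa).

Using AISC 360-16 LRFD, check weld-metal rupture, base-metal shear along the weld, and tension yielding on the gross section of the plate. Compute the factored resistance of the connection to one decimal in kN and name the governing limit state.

Weld metal: throat = 0.707×6 = 4.242 mm, L = 2×137 = 274 mm. φR_n = 0.75 × 0.6 × 490 × 4.242 × 274 = 256.3 kN.
Base metal shear (6 mm plate): yield φR_n = 1.0×0.6×350×6×274 = 345.2 kN; rupture φR_n = 0.75×0.6×450×6×274 = 332.9 kN; take 332.9 kN (rupture).
Tension yield (gross): A_g = 111×6 = 666 mm². φR_n = 0.90 × 350 × 666 = 209.8 kN.
Governing: min(256.3, 332.9, 209.8) = 209.8 kN → gross-section yield.

209.8 kN (gross-section yield governs)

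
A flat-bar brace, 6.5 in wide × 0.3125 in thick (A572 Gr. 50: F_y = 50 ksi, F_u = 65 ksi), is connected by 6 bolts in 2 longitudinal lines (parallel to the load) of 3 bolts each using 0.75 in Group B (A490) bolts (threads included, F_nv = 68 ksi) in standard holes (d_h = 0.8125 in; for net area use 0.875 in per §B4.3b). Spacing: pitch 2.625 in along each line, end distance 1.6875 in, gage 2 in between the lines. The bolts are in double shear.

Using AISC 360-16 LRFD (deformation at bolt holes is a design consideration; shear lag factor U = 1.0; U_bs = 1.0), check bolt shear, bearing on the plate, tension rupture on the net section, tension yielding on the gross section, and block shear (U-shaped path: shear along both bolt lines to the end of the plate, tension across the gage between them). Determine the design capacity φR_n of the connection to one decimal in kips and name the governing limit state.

Bolt shear: A_b = π(0.75)²/4 = 0.44179 in². φR_n = 0.75 × 68 × 0.44179 × 6 × 2 = 270.4 kips.
Bearing (0.3125 in plate, F_u = 65 ksi): end bolts L_c = 1.6875 − 0.8125/2 = 1.28125, R_n = min(1.2×1.28125×0.3125×65, 2.4×0.75×0.3125×65) = 31.23 kips/bolt; interior L_c = 2.625 − 0.8125 = 1.8125, R_n = 36.563 kips/bolt. φR_n = 0.75 × (2×31.23 + 4×36.563) = 156.5 kips.
Tension rupture (net): A_n = (6.5 − 2×0.875)×0.3125 = 1.4844 in² (U = 1.0, A_e = A_n). φR_n = 0.75 × 65 × 1.4844 = 72.4 kips.
Tension yield (gross): A_g = 6.5×0.3125 = 2.0313 in². φR_n = 0.90 × 50 × 2.0313 = 91.4 kips.
Block shear: shear path 2×[1.6875+2×2.625] = 2×6.9375 in, A_gv = 4.3359, A_nv = 2×(6.9375 − 2.5×0.875)×0.3125 = 2.9688 in²; tension across gage: (2 − 1×0.875)×0.3125 = 0.35156 in². R_n = min(0.6×65×2.9688, 0.6×50×4.3359) + 1.0×65×0.35156 = min(115.78, 130.08) + 22.851 = 138.63 kips. φR_n = 0.75 × 138.63 = 104.0 kips.
Governing: min(270.4, 156.5, 72.4, 91.4, 104.0) = 72.4 kips → net-section rupture.

72.4 kips (net-section rupture governs)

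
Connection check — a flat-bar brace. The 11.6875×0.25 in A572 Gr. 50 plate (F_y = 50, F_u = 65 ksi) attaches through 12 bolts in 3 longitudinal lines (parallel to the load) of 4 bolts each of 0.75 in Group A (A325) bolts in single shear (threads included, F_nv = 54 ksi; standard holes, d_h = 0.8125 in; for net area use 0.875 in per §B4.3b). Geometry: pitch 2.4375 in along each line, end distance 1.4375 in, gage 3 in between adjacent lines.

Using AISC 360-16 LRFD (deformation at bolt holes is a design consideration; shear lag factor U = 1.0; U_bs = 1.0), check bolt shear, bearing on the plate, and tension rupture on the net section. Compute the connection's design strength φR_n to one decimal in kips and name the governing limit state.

110.4 kips (net-section rupture governs)

Bolt shear: A_b = π(0.75)²/4 = 0.44179 in². φR_n = 0.75 × 54 × 0.44179 × 12 × 1 = 214.7 kips.
Bearing (0.25 in plate, F_u = 65 ksi): end bolts L_c = 1.4375 − 0.8125/2 = 1.03125, R_n = min(1.2×1.03125×0.25×65, 2.4×0.75×0.25×65) = 20.109 kips/bolt; interior L_c = 2.4375 − 0.8125 = 1.625, R_n = 29.25 kips/bolt. φR_n = 0.75 × (3×20.109 + 9×29.25) = 242.7 kips.
Tension rupture (net): A_n = (11.6875 − 3×0.875)×0.25 = 2.2656 in² (U = 1.0, A_e = A_n). φR_n = 0.75 × 65 × 2.2656 = 110.4 kips.
Governing: min(214.7, 242.7, 110.4) = 110.4 kips → net-section rupture.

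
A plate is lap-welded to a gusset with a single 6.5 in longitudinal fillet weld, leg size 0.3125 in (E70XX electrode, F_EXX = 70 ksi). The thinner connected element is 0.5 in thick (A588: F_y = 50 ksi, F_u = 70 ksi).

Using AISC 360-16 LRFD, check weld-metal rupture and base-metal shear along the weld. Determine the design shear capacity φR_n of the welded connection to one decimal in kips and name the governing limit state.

Weld metal: throat = 0.707×0.3125 = 0.22094 in, L = 6.5 in. φR_n = 0.75 × 0.6 × 70 × 0.22094 × 6.5 = 45.2 kips.
Base metal shear (0.5 in plate): yield φR_n = 1.0×0.6×50×0.5×6.5 = 97.5 kips; rupture φR_n = 0.75×0.6×70×0.5×6.5 = 102.4 kips; take 97.5 kips (yield).
Governing: min(45.2, 97.5) = 45.2 kips → weld metal.

45.2 kips (weld metal governs)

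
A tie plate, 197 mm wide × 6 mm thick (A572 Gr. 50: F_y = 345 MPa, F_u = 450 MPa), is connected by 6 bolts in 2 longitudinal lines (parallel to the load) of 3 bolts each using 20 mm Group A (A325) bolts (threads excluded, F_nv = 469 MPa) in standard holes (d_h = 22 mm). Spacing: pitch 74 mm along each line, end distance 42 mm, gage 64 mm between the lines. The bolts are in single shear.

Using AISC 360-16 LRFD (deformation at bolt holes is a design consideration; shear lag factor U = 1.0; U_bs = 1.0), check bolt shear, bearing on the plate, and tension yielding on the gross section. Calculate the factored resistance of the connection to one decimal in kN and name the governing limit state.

Bolt shear: A_b = π(20)²/4 = 314.16 mm². φR_n = 0.75 × 469 × 314.16 × 6 × 1 = 663.0 kN.
Bearing (6 mm plate, F_u = 450 MPa): end bolts L_c = 42 − 22/2 = 31, R_n = min(1.2×31×6×450, 2.4×20×6×450) = 100.44 kN/bolt; interior L_c = 74 − 22 = 52, R_n = 129.6 kN/bolt. φR_n = 0.75 × (2×100.44 + 4×129.6) = 539.5 kN.
Tension yield (gross): A_g = 197×6 = 1182 mm². φR_n = 0.90 × 345 × 1182 = 367.0 kN.
Governing: min(663.0, 539.5, 367.0) = 367.0 kN → gross-section yield.

367.0 kN (gross-section yield governs)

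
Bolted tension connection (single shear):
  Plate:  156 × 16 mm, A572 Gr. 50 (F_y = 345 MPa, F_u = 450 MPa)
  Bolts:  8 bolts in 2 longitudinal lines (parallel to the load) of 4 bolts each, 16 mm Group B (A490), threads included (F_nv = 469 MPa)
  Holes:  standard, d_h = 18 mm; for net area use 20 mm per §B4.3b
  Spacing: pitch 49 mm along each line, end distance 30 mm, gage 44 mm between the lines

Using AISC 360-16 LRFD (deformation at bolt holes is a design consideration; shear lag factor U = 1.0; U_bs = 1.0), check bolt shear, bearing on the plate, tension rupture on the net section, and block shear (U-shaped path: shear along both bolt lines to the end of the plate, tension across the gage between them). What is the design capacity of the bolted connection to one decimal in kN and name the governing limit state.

Bolt shear: A_b = π(16)²/4 = 201.06 mm². φR_n = 0.75 × 469 × 201.06 × 8 × 1 = 565.8 kN.
Bearing (16 mm plate, F_u = 450 MPa): end bolts L_c = 30 − 18/2 = 21, R_n = min(1.2×21×16×450, 2.4×16×16×450) = 181.44 kN/bolt; interior L_c = 49 − 18 = 31, R_n = 267.84 kN/bolt. φR_n = 0.75 × (2×181.44 + 6×267.84) = 1477.4 kN.
Tension rupture (net): A_n = (156 − 2×20)×16 = 1856 mm² (U = 1.0, A_e = A_n). φR_n = 0.75 × 450 × 1856 = 626.4 kN.
Block shear: shear path 2×[30+3×49] = 2×177 mm, A_gv = 5664, A_nv = 2×(177 − 3.5×20)×16 = 3424 mm²; tension across gage: (44 − 1×20)×16 = 384 mm². R_n = min(0.6×450×3424, 0.6×345×5664) + 1.0×450×384 = min(924.48, 1172.4) + 172.8 = 1097.3 kN. φR_n = 0.75 × 1097.3 = 823.0 kN.
Governing: min(565.8, 1477.4, 626.4, 823.0) = 565.8 kN → bolt shear.

565.8 kN (bolt shear governs)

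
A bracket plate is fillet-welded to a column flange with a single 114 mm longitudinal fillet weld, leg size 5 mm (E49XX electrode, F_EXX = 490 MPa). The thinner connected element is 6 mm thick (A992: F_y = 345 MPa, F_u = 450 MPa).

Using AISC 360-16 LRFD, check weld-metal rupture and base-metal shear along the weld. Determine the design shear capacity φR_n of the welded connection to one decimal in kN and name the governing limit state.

88.9 kN (weld metal governs)

Weld metal: throat = 0.707×5 = 3.535 mm, L = 114 mm. φR_n = 0.75 × 0.6 × 490 × 3.535 × 114 = 88.9 kN.
Base metal shear (6 mm plate): yield φR_n = 1.0×0.6×345×6×114 = 141.6 kN; rupture φR_n = 0.75×0.6×450×6×114 = 138.5 kN; take 138.5 kN (rupture).
Governing: min(88.9, 138.5) = 88.9 kN → weld metal.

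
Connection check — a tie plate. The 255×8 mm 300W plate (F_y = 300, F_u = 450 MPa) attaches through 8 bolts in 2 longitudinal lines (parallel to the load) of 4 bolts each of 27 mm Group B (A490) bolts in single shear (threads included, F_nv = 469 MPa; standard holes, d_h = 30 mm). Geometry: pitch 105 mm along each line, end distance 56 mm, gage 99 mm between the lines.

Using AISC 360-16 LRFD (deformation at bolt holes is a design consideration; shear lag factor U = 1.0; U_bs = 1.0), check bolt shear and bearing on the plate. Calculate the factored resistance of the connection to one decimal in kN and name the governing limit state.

1315.4 kN (bearing governs)

Bolt shear: A_b = π(27)²/4 = 572.56 mm². φR_n = 0.75 × 469 × 572.56 × 8 × 1 = 1611.2 kN.
Bearing (8 mm plate, F_u = 450 MPa): end bolts L_c = 56 − 30/2 = 41, R_n = min(1.2×41×8×450, 2.4×27×8×450) = 177.12 kN/bolt; interior L_c = 105 − 30 = 75, R_n = 233.28 kN/bolt. φR_n = 0.75 × (2×177.12 + 6×233.28) = 1315.4 kN.
Governing: min(1611.2, 1315.4) = 1315.4 kN → bearing.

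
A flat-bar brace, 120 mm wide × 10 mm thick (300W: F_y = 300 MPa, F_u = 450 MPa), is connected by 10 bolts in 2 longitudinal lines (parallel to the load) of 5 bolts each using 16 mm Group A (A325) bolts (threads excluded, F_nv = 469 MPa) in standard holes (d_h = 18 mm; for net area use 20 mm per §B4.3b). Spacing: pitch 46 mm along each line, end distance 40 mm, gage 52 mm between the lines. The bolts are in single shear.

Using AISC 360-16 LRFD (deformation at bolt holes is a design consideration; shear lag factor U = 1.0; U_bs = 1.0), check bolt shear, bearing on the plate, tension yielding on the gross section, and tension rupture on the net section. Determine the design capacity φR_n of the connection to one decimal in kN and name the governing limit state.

Bolt shear: A_b = π(16)²/4 = 201.06 mm². φR_n = 0.75 × 469 × 201.06 × 10 × 1 = 707.2 kN.
Bearing (10 mm plate, F_u = 450 MPa): end bolts L_c = 40 − 18/2 = 31, R_n = min(1.2×31×10×450, 2.4×16×10×450) = 167.4 kN/bolt; interior L_c = 46 − 18 = 28, R_n = 151.2 kN/bolt. φR_n = 0.75 × (2×167.4 + 8×151.2) = 1158.3 kN.
Tension yield (gross): A_g = 120×10 = 1200 mm². φR_n = 0.90 × 300 × 1200 = 324.0 kN.
Tension rupture (net): A_n = (120 − 2×20)×10 = 800 mm² (U = 1.0, A_e = A_n). φR_n = 0.75 × 450 × 800 = 270.0 kN.
Governing: min(707.2, 1158.3, 324.0, 270.0) = 270.0 kN → net-section rupture.

270.0 kN (net-section rupture governs)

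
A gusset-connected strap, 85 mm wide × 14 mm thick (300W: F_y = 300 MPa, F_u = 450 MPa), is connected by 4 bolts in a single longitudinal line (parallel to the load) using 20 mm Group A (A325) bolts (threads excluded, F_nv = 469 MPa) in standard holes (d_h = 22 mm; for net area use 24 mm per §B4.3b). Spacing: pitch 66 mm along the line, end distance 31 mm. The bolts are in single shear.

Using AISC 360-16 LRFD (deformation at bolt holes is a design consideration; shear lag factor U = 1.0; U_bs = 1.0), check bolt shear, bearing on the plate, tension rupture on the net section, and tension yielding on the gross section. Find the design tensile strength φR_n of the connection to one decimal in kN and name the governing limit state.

288.2 kN (net-section rupture governs)

Bolt shear: A_b = π(20)²/4 = 314.16 mm². φR_n = 0.75 × 469 × 314.16 × 4 × 1 = 442.0 kN.
Bearing (14 mm plate, F_u = 450 MPa): end bolts L_c = 31 − 22/2 = 20, R_n = min(1.2×20×14×450, 2.4×20×14×450) = 151.2 kN/bolt; interior L_c = 66 − 22 = 44, R_n = 302.4 kN/bolt. φR_n = 0.75 × (1×151.2 + 3×302.4) = 793.8 kN.
Tension rupture (net): A_n = (85 − 1×24)×14 = 854 mm² (U = 1.0, A_e = A_n). φR_n = 0.75 × 450 × 854 = 288.2 kN.
Tension yield (gross): A_g = 85×14 = 1190 mm². φR_n = 0.90 × 300 × 1190 = 321.3 kN.
Governing: min(442.0, 793.8, 288.2, 321.3) = 288.2 kN → net-section rupture.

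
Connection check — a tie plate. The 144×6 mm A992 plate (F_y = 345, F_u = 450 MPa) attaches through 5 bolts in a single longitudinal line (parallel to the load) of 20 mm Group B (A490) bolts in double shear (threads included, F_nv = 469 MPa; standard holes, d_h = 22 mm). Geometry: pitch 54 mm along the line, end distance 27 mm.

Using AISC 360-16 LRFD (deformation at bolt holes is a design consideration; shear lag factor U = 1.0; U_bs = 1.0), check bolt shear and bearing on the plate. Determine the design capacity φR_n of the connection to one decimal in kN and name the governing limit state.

349.9 kN (bearing governs)

Bolt shear: A_b = π(20)²/4 = 314.16 mm². φR_n = 0.75 × 469 × 314.16 × 5 × 2 = 1105.1 kN.
Bearing (6 mm plate, F_u = 450 MPa): end bolts L_c = 27 − 22/2 = 16, R_n = min(1.2×16×6×450, 2.4×20×6×450) = 51.84 kN/bolt; interior L_c = 54 − 22 = 32, R_n = 103.68 kN/bolt. φR_n = 0.75 × (1×51.84 + 4×103.68) = 349.9 kN.
Governing: min(1105.1, 349.9) = 349.9 kN → bearing.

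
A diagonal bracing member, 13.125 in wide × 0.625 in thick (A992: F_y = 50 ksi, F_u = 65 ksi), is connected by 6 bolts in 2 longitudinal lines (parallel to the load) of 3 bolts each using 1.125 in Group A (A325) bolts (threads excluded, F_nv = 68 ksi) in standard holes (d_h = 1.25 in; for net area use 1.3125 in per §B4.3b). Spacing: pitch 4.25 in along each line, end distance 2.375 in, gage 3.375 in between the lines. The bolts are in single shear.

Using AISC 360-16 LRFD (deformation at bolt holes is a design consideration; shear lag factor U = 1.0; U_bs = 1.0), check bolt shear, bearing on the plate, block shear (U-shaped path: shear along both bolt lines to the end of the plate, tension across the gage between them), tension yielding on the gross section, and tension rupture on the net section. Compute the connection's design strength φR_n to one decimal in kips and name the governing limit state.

304.2 kips (bolt shear governs)

Bolt shear: A_b = π(1.125)²/4 = 0.99402 in². φR_n = 0.75 × 68 × 0.99402 × 6 × 1 = 304.2 kips.
Bearing (0.625 in plate, F_u = 65 ksi): end bolts L_c = 2.375 − 1.25/2 = 1.75, R_n = min(1.2×1.75×0.625×65, 2.4×1.125×0.625×65) = 85.313 kips/bolt; interior L_c = 4.25 − 1.25 = 3, R_n = 109.69 kips/bolt. φR_n = 0.75 × (2×85.313 + 4×109.69) = 457.0 kips.
Block shear: shear path 2×[2.375+2×4.25] = 2×10.875 in, A_gv = 13.594, A_nv = 2×(10.875 − 2.5×1.3125)×0.625 = 9.4922 in²; tension across gage: (3.375 − 1×1.3125)×0.625 = 1.2891 in². R_n = min(0.6×65×9.4922, 0.6×50×13.594) + 1.0×65×1.2891 = min(370.2, 407.82) + 83.792 = 453.99 kips. φR_n = 0.75 × 453.99 = 340.5 kips.
Tension yield (gross): A_g = 13.125×0.625 = 8.2031 in². φR_n = 0.90 × 50 × 8.2031 = 369.1 kips.
Tension rupture (net): A_n = (13.125 − 2×1.3125)×0.625 = 6.5625 in² (U = 1.0, A_e = A_n). φR_n = 0.75 × 65 × 6.5625 = 319.9 kips.
Governing: min(304.2, 457.0, 340.5, 369.1, 319.9) = 304.2 kips → bolt shear.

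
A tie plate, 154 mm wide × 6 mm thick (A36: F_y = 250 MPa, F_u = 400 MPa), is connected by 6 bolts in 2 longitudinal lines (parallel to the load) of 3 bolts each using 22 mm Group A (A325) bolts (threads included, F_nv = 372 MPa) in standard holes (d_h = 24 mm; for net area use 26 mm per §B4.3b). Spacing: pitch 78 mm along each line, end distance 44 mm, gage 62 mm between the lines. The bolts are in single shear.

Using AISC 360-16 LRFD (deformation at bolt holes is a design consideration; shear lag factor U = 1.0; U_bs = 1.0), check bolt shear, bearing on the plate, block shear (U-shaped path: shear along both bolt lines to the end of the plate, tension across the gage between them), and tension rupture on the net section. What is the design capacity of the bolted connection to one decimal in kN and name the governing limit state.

Bolt shear: A_b = π(22)²/4 = 380.13 mm². φR_n = 0.75 × 372 × 380.13 × 6 × 1 = 636.3 kN.
Bearing (6 mm plate, F_u = 400 MPa): end bolts L_c = 44 − 24/2 = 32, R_n = min(1.2×32×6×400, 2.4×22×6×400) = 92.16 kN/bolt; interior L_c = 78 − 24 = 54, R_n = 126.72 kN/bolt. φR_n = 0.75 × (2×92.16 + 4×126.72) = 518.4 kN.
Block shear: shear path 2×[44+2×78] = 2×200 mm, A_gv = 2400, A_nv = 2×(200 − 2.5×26)×6 = 1620 mm²; tension across gage: (62 − 1×26)×6 = 216 mm². R_n = min(0.6×400×1620, 0.6×250×2400) + 1.0×400×216 = min(388.8, 360) + 86.4 = 446.4 kN. φR_n = 0.75 × 446.4 = 334.8 kN.
Tension rupture (net): A_n = (154 − 2×26)×6 = 612 mm² (U = 1.0, A_e = A_n). φR_n = 0.75 × 400 × 612 = 183.6 kN.
Governing: min(636.3, 518.4, 334.8, 183.6) = 183.6 kN → net-section rupture.

183.6 kN (net-section rupture governs)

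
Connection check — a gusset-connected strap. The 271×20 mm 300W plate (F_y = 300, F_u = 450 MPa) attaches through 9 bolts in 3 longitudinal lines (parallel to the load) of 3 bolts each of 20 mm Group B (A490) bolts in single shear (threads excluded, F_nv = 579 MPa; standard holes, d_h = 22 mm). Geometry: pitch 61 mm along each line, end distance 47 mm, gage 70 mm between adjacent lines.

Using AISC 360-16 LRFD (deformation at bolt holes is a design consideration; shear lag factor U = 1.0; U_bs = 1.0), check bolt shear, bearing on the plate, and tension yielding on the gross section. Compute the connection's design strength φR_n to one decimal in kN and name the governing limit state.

1227.8 kN (bolt shear governs)

Bolt shear: A_b = π(20)²/4 = 314.16 mm². φR_n = 0.75 × 579 × 314.16 × 9 × 1 = 1227.8 kN.
Bearing (20 mm plate, F_u = 450 MPa): end bolts L_c = 47 − 22/2 = 36, R_n = min(1.2×36×20×450, 2.4×20×20×450) = 388.8 kN/bolt; interior L_c = 61 − 22 = 39, R_n = 421.2 kN/bolt. φR_n = 0.75 × (3×388.8 + 6×421.2) = 2770.2 kN.
Tension yield (gross): A_g = 271×20 = 5420 mm². φR_n = 0.90 × 300 × 5420 = 1463.4 kN.
Governing: min(1227.8, 2770.2, 1463.4) = 1227.8 kN → bolt shear.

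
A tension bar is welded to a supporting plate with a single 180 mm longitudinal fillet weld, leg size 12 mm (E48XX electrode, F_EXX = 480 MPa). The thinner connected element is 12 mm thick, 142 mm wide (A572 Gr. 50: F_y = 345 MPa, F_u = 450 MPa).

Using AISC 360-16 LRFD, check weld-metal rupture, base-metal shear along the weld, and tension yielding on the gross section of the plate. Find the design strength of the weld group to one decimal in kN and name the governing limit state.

Weld metal: throat = 0.707×12 = 8.484 mm, L = 180 mm. φR_n = 0.75 × 0.6 × 480 × 8.484 × 180 = 329.9 kN.
Base metal shear (12 mm plate): yield φR_n = 1.0×0.6×345×12×180 = 447.1 kN; rupture φR_n = 0.75×0.6×450×12×180 = 437.4 kN; take 437.4 kN (rupture).
Tension yield (gross): A_g = 142×12 = 1704 mm². φR_n = 0.90 × 345 × 1704 = 529.1 kN.
Governing: min(329.9, 437.4, 529.1) = 329.9 kN → weld metal.

329.9 kN (weld metal governs)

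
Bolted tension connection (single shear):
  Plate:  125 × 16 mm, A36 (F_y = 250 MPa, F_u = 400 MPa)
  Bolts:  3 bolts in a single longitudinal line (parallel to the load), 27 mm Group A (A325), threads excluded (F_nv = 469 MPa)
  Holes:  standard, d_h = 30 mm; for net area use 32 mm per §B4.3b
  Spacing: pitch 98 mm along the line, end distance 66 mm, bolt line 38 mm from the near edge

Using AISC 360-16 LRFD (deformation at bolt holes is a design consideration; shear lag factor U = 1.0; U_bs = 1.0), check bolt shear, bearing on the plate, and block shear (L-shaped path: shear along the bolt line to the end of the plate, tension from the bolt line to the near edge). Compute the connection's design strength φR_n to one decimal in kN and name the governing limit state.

Bolt shear: A_b = π(27)²/4 = 572.56 mm². φR_n = 0.75 × 469 × 572.56 × 3 × 1 = 604.2 kN.
Bearing (16 mm plate, F_u = 400 MPa): end bolts L_c = 66 − 30/2 = 51, R_n = min(1.2×51×16×400, 2.4×27×16×400) = 391.68 kN/bolt; interior L_c = 98 − 30 = 68, R_n = 414.72 kN/bolt. φR_n = 0.75 × (1×391.68 + 2×414.72) = 915.8 kN.
Block shear: shear path 1×[66+2×98] = 1×262 mm, A_gv = 4192, A_nv = 1×(262 − 2.5×32)×16 = 2912 mm²; tension to near edge: (38 − 0.5×32)×16 = 352 mm². R_n = min(0.6×400×2912, 0.6×250×4192) + 1.0×400×352 = min(698.88, 628.8) + 140.8 = 769.6 kN. φR_n = 0.75 × 769.6 = 577.2 kN.
Governing: min(604.2, 915.8, 577.2) = 577.2 kN → block shear.

577.2 kN (block shear governs)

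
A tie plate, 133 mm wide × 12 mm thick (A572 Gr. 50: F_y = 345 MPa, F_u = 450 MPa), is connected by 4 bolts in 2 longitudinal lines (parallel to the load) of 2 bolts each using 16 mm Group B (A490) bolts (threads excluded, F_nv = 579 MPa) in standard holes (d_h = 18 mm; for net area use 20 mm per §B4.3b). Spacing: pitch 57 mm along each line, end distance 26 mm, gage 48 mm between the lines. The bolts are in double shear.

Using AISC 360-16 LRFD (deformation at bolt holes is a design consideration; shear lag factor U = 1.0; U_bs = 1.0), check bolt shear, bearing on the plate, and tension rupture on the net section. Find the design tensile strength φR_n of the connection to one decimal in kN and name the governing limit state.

376.7 kN (net-section rupture governs)

Bolt shear: A_b = π(16)²/4 = 201.06 mm². φR_n = 0.75 × 579 × 201.06 × 4 × 2 = 698.5 kN.
Bearing (12 mm plate, F_u = 450 MPa): end bolts L_c = 26 − 18/2 = 17, R_n = min(1.2×17×12×450, 2.4×16×12×450) = 110.16 kN/bolt; interior L_c = 57 − 18 = 39, R_n = 207.36 kN/bolt. φR_n = 0.75 × (2×110.16 + 2×207.36) = 476.3 kN.
Tension rupture (net): A_n = (133 − 2×20)×12 = 1116 mm² (U = 1.0, A_e = A_n). φR_n = 0.75 × 450 × 1116 = 376.7 kN.
Governing: min(698.5, 476.3, 376.7) = 376.7 kN → net-section rupture.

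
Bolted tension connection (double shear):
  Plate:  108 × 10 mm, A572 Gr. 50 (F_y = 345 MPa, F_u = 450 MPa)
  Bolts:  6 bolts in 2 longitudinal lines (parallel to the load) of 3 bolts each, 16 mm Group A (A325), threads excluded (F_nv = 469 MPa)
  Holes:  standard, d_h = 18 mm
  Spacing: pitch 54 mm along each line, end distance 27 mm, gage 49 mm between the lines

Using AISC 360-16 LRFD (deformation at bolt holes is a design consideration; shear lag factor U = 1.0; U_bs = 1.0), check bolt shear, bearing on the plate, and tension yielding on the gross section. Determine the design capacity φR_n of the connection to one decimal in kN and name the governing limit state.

335.3 kN (gross-section yield governs)

Bolt shear: A_b = π(16)²/4 = 201.06 mm². φR_n = 0.75 × 469 × 201.06 × 6 × 2 = 848.7 kN.
Bearing (10 mm plate, F_u = 450 MPa): end bolts L_c = 27 − 18/2 = 18, R_n = min(1.2×18×10×450, 2.4×16×10×450) = 97.2 kN/bolt; interior L_c = 54 − 18 = 36, R_n = 172.8 kN/bolt. φR_n = 0.75 × (2×97.2 + 4×172.8) = 664.2 kN.
Tension yield (gross): A_g = 108×10 = 1080 mm². φR_n = 0.90 × 345 × 1080 = 335.3 kN.
Governing: min(848.7, 664.2, 335.3) = 335.3 kN → gross-section yield.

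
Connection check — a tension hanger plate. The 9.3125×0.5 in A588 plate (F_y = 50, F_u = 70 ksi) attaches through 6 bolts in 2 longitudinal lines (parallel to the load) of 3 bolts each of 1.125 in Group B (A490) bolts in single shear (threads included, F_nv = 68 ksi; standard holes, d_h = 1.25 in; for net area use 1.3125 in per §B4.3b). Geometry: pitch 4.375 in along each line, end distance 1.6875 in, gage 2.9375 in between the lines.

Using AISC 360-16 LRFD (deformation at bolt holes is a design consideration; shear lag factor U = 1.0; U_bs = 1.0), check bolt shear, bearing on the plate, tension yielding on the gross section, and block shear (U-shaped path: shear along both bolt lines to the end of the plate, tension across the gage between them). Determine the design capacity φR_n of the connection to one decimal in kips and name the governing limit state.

Bolt shear: A_b = π(1.125)²/4 = 0.99402 in². φR_n = 0.75 × 68 × 0.99402 × 6 × 1 = 304.2 kips.
Bearing (0.5 in plate, F_u = 70 ksi): end bolts L_c = 1.6875 − 1.25/2 = 1.0625, R_n = min(1.2×1.0625×0.5×70, 2.4×1.125×0.5×70) = 44.625 kips/bolt; interior L_c = 4.375 − 1.25 = 3.125, R_n = 94.5 kips/bolt. φR_n = 0.75 × (2×44.625 + 4×94.5) = 350.4 kips.
Tension yield (gross): A_g = 9.3125×0.5 = 4.6563 in². φR_n = 0.90 × 50 × 4.6563 = 209.5 kips.
Block shear: shear path 2×[1.6875+2×4.375] = 2×10.4375 in, A_gv = 10.438, A_nv = 2×(10.4375 − 2.5×1.3125)×0.5 = 7.1563 in²; tension across gage: (2.9375 − 1×1.3125)×0.5 = 0.8125 in². R_n = min(0.6×70×7.1563, 0.6×50×10.438) + 1.0×70×0.8125 = min(300.56, 313.14) + 56.875 = 357.44 kips. φR_n = 0.75 × 357.44 = 268.1 kips.
Governing: min(304.2, 350.4, 209.5, 268.1) = 209.5 kips → gross-section yield.

209.5 kips (gross-section yield governs)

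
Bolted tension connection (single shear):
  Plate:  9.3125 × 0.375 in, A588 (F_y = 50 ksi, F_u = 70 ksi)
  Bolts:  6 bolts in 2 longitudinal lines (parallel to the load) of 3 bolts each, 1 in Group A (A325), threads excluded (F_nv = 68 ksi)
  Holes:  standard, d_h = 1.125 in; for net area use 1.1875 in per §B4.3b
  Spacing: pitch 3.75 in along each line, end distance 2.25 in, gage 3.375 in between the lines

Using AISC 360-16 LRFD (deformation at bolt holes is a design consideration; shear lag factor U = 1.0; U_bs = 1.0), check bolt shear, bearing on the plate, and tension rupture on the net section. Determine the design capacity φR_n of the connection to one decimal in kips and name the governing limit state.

Bolt shear: A_b = π(1)²/4 = 0.7854 in². φR_n = 0.75 × 68 × 0.7854 × 6 × 1 = 240.3 kips.
Bearing (0.375 in plate, F_u = 70 ksi): end bolts L_c = 2.25 − 1.125/2 = 1.6875, R_n = min(1.2×1.6875×0.375×70, 2.4×1×0.375×70) = 53.156 kips/bolt; interior L_c = 3.75 − 1.125 = 2.625, R_n = 63 kips/bolt. φR_n = 0.75 × (2×53.156 + 4×63) = 268.7 kips.
Tension rupture (net): A_n = (9.3125 − 2×1.1875)×0.375 = 2.6016 in² (U = 1.0, A_e = A_n). φR_n = 0.75 × 70 × 2.6016 = 136.6 kips.
Governing: min(240.3, 268.7, 136.6) = 136.6 kips → net-section rupture.

136.6 kips (net-section rupture governs)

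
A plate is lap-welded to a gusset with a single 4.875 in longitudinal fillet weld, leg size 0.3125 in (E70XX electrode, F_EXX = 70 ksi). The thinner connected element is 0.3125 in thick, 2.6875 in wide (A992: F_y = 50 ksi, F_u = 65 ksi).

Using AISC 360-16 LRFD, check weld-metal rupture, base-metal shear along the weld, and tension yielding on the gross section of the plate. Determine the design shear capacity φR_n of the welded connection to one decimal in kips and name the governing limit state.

33.9 kips (weld metal governs)

Weld metal: throat = 0.707×0.3125 = 0.22094 in, L = 4.875 in. φR_n = 0.75 × 0.6 × 70 × 0.22094 × 4.875 = 33.9 kips.
Base metal shear (0.3125 in plate): yield φR_n = 1.0×0.6×50×0.3125×4.875 = 45.7 kips; rupture φR_n = 0.75×0.6×65×0.3125×4.875 = 44.6 kips; take 44.6 kips (rupture).
Tension yield (gross): A_g = 2.6875×0.3125 = 0.83984 in². φR_n = 0.90 × 50 × 0.83984 = 37.8 kips.
Governing: min(33.9, 44.6, 37.8) = 33.9 kips → weld metal.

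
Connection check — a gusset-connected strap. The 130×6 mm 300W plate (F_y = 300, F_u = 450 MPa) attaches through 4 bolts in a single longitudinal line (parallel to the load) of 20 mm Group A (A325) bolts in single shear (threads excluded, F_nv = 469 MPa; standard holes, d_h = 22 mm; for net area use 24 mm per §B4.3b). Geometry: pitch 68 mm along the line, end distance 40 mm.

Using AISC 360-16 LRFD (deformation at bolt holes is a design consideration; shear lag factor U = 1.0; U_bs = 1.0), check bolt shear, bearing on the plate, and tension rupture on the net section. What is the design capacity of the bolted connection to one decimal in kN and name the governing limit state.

214.7 kN (net-section rupture governs)

Bolt shear: A_b = π(20)²/4 = 314.16 mm². φR_n = 0.75 × 469 × 314.16 × 4 × 1 = 442.0 kN.
Bearing (6 mm plate, F_u = 450 MPa): end bolts L_c = 40 − 22/2 = 29, R_n = min(1.2×29×6×450, 2.4×20×6×450) = 93.96 kN/bolt; interior L_c = 68 − 22 = 46, R_n = 129.6 kN/bolt. φR_n = 0.75 × (1×93.96 + 3×129.6) = 362.1 kN.
Tension rupture (net): A_n = (130 − 1×24)×6 = 636 mm² (U = 1.0, A_e = A_n). φR_n = 0.75 × 450 × 636 = 214.7 kN.
Governing: min(442.0, 362.1, 214.7) = 214.7 kN → net-section rupture.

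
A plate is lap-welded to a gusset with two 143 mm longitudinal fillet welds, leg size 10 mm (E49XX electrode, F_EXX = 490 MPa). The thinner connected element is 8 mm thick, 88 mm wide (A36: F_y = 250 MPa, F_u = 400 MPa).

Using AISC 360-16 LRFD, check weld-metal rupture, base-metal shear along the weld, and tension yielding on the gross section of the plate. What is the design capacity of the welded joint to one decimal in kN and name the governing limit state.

158.4 kN (gross-section yield governs)

Weld metal: throat = 0.707×10 = 7.07 mm, L = 2×143 = 286 mm. φR_n = 0.75 × 0.6 × 490 × 7.07 × 286 = 445.9 kN.
Base metal shear (8 mm plate): yield φR_n = 1.0×0.6×250×8×286 = 343.2 kN; rupture φR_n = 0.75×0.6×400×8×286 = 411.8 kN; take 343.2 kN (yield).
Tension yield (gross): A_g = 88×8 = 704 mm². φR_n = 0.90 × 250 × 704 = 158.4 kN.
Governing: min(445.9, 343.2, 158.4) = 158.4 kN → gross-section yield.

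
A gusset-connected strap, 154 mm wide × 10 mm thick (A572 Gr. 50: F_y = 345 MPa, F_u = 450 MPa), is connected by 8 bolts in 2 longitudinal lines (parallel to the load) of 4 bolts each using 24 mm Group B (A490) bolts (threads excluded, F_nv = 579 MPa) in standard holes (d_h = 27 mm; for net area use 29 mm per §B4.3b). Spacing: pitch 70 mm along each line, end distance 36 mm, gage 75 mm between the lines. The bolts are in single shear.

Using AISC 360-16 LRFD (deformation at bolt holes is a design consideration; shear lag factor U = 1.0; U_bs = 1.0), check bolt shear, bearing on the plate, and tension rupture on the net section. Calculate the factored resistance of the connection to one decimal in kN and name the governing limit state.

324.0 kN (net-section rupture governs)

Bolt shear: A_b = π(24)²/4 = 452.39 mm². φR_n = 0.75 × 579 × 452.39 × 8 × 1 = 1571.6 kN.
Bearing (10 mm plate, F_u = 450 MPa): end bolts L_c = 36 − 27/2 = 22.5, R_n = min(1.2×22.5×10×450, 2.4×24×10×450) = 121.5 kN/bolt; interior L_c = 70 − 27 = 43, R_n = 232.2 kN/bolt. φR_n = 0.75 × (2×121.5 + 6×232.2) = 1227.2 kN.
Tension rupture (net): A_n = (154 − 2×29)×10 = 960 mm² (U = 1.0, A_e = A_n). φR_n = 0.75 × 450 × 960 = 324.0 kN.
Governing: min(1571.6, 1227.2, 324.0) = 324.0 kN → net-section rupture.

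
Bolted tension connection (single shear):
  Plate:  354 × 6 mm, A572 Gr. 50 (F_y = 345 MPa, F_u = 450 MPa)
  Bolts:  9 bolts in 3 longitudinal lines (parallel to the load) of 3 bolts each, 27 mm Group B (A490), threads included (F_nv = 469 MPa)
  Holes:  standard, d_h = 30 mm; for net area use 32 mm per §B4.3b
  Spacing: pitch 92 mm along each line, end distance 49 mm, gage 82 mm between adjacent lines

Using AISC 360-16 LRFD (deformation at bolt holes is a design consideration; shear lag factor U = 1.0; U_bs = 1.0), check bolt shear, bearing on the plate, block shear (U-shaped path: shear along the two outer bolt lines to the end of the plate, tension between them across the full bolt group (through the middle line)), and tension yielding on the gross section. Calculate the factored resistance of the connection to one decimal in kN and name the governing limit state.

Bolt shear: A_b = π(27)²/4 = 572.56 mm². φR_n = 0.75 × 469 × 572.56 × 9 × 1 = 1812.6 kN.
Bearing (6 mm plate, F_u = 450 MPa): end bolts L_c = 49 − 30/2 = 34, R_n = min(1.2×34×6×450, 2.4×27×6×450) = 110.16 kN/bolt; interior L_c = 92 − 30 = 62, R_n = 174.96 kN/bolt. φR_n = 0.75 × (3×110.16 + 6×174.96) = 1035.2 kN.
Block shear: shear path 2×[49+2×92] = 2×233 mm, A_gv = 2796, A_nv = 2×(233 − 2.5×32)×6 = 1836 mm²; tension across gage: (164 − 2×32)×6 = 600 mm². R_n = min(0.6×450×1836, 0.6×345×2796) + 1.0×450×600 = min(495.72, 578.77) + 270 = 765.72 kN. φR_n = 0.75 × 765.72 = 574.3 kN.
Tension yield (gross): A_g = 354×6 = 2124 mm². φR_n = 0.90 × 345 × 2124 = 659.5 kN.
Governing: min(1812.6, 1035.2, 574.3, 659.5) = 574.3 kN → block shear.

574.3 kN (block shear governs)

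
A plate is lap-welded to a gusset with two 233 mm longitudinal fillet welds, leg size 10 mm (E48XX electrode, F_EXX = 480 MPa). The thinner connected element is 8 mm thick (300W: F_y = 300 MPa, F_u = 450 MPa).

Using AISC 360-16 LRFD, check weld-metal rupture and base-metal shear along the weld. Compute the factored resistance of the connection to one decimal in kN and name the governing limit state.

671.0 kN (base-metal shear governs)

Weld metal: throat = 0.707×10 = 7.07 mm, L = 2×233 = 466 mm. φR_n = 0.75 × 0.6 × 480 × 7.07 × 466 = 711.6 kN.
Base metal shear (8 mm plate): yield φR_n = 1.0×0.6×300×8×466 = 671.0 kN; rupture φR_n = 0.75×0.6×450×8×466 = 754.9 kN; take 671.0 kN (yield).
Governing: min(711.6, 671.0) = 671.0 kN → base-metal shear.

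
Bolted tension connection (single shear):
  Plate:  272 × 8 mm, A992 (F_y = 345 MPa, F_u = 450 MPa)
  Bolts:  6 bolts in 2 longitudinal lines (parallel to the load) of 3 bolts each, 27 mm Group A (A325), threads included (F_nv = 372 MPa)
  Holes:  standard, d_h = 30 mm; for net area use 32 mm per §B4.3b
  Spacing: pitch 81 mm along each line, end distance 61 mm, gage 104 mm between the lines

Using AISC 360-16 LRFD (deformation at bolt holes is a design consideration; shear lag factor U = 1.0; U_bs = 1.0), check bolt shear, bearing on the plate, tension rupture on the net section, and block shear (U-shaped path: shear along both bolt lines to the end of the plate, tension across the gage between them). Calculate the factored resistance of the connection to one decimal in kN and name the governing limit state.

Bolt shear: A_b = π(27)²/4 = 572.56 mm². φR_n = 0.75 × 372 × 572.56 × 6 × 1 = 958.5 kN.
Bearing (8 mm plate, F_u = 450 MPa): end bolts L_c = 61 − 30/2 = 46, R_n = min(1.2×46×8×450, 2.4×27×8×450) = 198.72 kN/bolt; interior L_c = 81 − 30 = 51, R_n = 220.32 kN/bolt. φR_n = 0.75 × (2×198.72 + 4×220.32) = 959.0 kN.
Tension rupture (net): A_n = (272 − 2×32)×8 = 1664 mm² (U = 1.0, A_e = A_n). φR_n = 0.75 × 450 × 1664 = 561.6 kN.
Block shear: shear path 2×[61+2×81] = 2×223 mm, A_gv = 3568, A_nv = 2×(223 − 2.5×32)×8 = 2288 mm²; tension across gage: (104 − 1×32)×8 = 576 mm². R_n = min(0.6×450×2288, 0.6×345×3568) + 1.0×450×576 = min(617.76, 738.58) + 259.2 = 876.96 kN. φR_n = 0.75 × 876.96 = 657.7 kN.
Governing: min(958.5, 959.0, 561.6, 657.7) = 561.6 kN → net-section rupture.

561.6 kN (net-section rupture governs)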